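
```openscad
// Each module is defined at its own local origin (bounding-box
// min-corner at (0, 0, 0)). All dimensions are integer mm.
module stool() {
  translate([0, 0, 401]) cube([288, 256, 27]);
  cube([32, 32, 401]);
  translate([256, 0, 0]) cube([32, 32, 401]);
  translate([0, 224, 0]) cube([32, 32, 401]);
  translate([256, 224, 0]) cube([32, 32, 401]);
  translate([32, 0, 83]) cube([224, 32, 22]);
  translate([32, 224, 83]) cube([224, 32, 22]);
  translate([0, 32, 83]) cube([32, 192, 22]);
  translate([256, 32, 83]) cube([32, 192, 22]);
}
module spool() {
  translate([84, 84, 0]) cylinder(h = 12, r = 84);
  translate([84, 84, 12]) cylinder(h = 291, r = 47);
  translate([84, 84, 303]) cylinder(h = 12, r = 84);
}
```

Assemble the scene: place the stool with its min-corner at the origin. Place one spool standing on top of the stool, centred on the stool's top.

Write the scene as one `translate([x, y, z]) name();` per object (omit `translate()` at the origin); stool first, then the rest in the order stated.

stool();
translate([60, 44, 428]) spool();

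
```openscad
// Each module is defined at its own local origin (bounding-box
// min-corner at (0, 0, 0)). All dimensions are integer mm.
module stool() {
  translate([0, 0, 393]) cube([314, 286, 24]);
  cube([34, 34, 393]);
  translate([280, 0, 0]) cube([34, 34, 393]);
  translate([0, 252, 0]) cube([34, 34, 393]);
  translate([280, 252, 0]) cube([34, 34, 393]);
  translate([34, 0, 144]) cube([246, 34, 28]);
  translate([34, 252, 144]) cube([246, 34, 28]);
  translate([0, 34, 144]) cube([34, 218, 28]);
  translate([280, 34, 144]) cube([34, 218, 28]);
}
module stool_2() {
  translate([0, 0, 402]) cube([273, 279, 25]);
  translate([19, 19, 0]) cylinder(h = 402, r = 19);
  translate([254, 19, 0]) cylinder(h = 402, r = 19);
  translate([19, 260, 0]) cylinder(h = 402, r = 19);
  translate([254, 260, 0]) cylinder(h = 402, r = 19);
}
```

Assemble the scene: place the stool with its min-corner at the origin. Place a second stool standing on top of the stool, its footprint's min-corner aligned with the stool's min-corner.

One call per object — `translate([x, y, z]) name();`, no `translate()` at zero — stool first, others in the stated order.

stool();
translate([0, 0, 417]) stool_2();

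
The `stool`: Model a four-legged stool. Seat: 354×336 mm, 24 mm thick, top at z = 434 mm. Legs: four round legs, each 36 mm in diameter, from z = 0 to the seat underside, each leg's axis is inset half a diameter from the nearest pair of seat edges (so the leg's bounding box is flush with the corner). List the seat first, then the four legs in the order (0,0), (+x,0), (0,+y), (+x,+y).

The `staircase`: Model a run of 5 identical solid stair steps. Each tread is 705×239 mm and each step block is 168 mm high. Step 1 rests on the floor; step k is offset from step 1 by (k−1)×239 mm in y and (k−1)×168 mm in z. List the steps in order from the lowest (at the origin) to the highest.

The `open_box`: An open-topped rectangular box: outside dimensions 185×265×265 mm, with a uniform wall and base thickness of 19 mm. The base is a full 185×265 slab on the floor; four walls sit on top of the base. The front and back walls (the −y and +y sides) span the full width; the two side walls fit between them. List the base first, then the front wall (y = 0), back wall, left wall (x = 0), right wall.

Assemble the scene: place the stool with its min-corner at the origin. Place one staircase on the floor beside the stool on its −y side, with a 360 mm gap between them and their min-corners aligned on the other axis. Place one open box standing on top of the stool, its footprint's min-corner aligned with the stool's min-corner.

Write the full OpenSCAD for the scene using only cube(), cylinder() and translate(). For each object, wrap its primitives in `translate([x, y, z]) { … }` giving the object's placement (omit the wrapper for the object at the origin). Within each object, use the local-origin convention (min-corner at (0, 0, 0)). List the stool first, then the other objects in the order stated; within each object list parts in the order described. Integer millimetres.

translate([0, 0, 410]) cube([354, 336, 24]);
translate([18, 18, 0]) cylinder(h = 410, r = 18);
translate([336, 18, 0]) cylinder(h = 410, r = 18);
translate([18, 318, 0]) cylinder(h = 410, r = 18);
translate([336, 318, 0]) cylinder(h = 410, r = 18);
translate([0, -1555, 0]) {
  cube([705, 239, 168]);
  translate([0, 239, 168]) cube([705, 239, 168]);
  translate([0, 478, 336]) cube([705, 239, 168]);
  translate([0, 717, 504]) cube([705, 239, 168]);
  translate([0, 956, 672]) cube([705, 239, 168]);
}
translate([0, 0, 434]) {
  cube([185, 265, 19]);
  translate([0, 0, 19]) cube([185, 19, 246]);
  translate([0, 246, 19]) cube([185, 19, 246]);
  translate([0, 19, 19]) cube([19, 227, 246]);
  translate([166, 19, 19]) cube([19, 227, 246]);
}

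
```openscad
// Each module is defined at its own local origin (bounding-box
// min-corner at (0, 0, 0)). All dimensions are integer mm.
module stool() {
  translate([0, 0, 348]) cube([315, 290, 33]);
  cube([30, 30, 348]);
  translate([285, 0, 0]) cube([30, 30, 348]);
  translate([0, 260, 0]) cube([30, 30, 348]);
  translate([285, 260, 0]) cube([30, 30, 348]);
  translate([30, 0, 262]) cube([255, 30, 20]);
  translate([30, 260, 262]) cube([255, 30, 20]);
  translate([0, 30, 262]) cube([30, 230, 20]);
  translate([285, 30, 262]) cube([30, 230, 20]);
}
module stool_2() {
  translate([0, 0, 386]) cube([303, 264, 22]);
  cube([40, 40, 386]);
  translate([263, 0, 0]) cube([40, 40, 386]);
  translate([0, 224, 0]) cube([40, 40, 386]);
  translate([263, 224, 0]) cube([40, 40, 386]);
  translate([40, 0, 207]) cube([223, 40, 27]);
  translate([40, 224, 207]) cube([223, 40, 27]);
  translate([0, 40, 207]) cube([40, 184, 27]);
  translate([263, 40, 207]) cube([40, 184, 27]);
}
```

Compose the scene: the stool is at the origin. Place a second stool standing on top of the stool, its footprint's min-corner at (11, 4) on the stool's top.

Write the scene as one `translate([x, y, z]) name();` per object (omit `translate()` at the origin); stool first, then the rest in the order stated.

stool();
translate([11, 4, 381]) stool_2();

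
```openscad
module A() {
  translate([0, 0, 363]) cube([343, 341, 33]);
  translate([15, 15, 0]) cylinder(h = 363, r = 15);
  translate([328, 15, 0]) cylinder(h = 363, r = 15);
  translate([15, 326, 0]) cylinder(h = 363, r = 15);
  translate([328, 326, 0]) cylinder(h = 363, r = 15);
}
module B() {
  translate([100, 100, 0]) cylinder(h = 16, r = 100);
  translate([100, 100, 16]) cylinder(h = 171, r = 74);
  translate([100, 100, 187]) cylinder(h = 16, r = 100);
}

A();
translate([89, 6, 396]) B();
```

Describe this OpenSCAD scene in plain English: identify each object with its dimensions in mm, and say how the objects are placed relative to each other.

A is a simple wooden stool: a rectangular seat 343 mm (x) by 341 mm (y), 33 mm thick, top face at z = 396 mm, on four round legs, each 30 mm in diameter. The legs rest on z = 0, each leg's axis is inset half a diameter from the nearest pair of seat edges (so the leg's bounding box is flush with the corner).

B is a spool: two coaxial disc flanges of radius 100 mm and thickness 16 mm, joined by a core cylinder of radius 74 mm and height 171 mm. The lower flange rests on z = 0 and the three cylinders share a vertical axis.

The spool is on top of the stool.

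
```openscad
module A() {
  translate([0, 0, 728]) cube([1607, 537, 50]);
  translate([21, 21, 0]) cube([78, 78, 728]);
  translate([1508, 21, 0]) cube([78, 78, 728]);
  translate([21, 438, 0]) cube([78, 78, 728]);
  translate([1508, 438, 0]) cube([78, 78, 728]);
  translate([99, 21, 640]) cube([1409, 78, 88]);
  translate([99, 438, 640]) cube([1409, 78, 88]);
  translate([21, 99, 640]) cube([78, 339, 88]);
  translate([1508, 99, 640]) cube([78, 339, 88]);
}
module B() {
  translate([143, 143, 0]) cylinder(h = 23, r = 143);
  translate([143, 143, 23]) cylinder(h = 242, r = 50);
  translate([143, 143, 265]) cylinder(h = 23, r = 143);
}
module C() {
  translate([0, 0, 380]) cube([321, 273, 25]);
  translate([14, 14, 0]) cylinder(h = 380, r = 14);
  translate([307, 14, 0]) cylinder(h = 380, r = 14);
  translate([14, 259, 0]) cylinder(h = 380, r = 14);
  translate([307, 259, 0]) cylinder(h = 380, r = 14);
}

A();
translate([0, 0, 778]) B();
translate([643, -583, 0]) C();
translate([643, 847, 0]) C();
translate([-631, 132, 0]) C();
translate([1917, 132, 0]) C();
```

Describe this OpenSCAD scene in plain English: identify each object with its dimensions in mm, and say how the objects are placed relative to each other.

A is a table: top 1607 mm (x) × 537 mm (y), 50 mm thick, upper face at z = 778 mm, on four 78×78 mm square legs, each inset 21 mm from the nearest pair of top edges, running from z = 0 to the bottom of the top. Four apron rails, 78 mm thick and 88 mm tall, run between adjacent legs with their top edges flush with the underside of the top and their outer faces flush with the legs' outer faces.

B is a spool: two coaxial disc flanges of radius 143 mm and thickness 23 mm, joined by a core cylinder of radius 50 mm and height 242 mm. The lower flange rests on z = 0 and the three cylinders share a vertical axis.

C is a four-legged stool. The seat is a 321×273×25 mm slab whose top surface is at z = 405 mm; four round legs, each 28 mm in diameter, run from the floor (z = 0) to the underside of the seat, each leg's axis is inset half a diameter from the nearest pair of seat edges (so the leg's bounding box is flush with the corner).

The spool is on top of the table. Four stools sit around the table at the −y, +y, −x, +x sides.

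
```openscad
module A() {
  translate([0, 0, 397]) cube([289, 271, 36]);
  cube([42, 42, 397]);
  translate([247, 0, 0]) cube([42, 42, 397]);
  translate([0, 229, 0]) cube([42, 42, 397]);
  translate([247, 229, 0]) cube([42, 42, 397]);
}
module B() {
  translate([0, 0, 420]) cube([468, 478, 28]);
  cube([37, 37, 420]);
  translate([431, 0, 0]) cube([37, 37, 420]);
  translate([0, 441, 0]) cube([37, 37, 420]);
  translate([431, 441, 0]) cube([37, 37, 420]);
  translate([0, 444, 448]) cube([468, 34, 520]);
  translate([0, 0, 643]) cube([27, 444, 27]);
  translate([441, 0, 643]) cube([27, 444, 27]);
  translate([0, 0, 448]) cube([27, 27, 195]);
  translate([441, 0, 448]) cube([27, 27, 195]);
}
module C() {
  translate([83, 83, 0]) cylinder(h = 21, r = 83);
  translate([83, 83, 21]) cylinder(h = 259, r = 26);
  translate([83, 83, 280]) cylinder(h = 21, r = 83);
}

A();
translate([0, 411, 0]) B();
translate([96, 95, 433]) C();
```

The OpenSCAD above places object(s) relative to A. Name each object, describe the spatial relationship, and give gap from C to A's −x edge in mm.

A is a stool. B is a chair. C is a spool. The chair is on the floor beside the stool on its +y side. The spool is on top of the stool. The gap from the spool to the stool's −x edge is 96 mm.

The spool's min-x is at 96; the stool's min-x is 0; gap = 96 mm.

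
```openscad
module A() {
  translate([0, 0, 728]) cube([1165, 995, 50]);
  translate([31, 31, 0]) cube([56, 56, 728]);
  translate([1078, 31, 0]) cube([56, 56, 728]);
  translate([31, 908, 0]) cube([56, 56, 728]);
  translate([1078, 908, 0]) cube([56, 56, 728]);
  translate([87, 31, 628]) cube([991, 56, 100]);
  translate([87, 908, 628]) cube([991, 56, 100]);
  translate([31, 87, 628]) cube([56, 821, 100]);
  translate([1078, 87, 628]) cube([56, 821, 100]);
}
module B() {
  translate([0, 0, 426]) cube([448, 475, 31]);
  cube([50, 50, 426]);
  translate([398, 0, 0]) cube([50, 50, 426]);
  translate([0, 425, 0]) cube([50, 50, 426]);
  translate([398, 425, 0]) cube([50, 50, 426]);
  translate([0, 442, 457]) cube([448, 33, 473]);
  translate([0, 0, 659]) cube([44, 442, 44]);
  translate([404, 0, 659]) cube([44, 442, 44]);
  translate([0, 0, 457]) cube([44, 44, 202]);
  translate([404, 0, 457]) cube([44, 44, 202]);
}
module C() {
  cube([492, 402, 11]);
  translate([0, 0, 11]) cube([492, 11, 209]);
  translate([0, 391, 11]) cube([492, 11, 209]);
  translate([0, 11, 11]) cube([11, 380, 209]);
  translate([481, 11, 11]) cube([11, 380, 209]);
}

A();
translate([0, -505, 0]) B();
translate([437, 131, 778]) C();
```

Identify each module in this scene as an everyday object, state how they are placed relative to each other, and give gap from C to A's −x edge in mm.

The open box's min-x is at 437; the table's min-x is 0; gap = 437 mm.

A is a table. B is a chair. C is an open box. The chair is on the floor beside the table on its −y side. The open box is on top of the table. The gap from the open box to the table's −x edge is 437 mm.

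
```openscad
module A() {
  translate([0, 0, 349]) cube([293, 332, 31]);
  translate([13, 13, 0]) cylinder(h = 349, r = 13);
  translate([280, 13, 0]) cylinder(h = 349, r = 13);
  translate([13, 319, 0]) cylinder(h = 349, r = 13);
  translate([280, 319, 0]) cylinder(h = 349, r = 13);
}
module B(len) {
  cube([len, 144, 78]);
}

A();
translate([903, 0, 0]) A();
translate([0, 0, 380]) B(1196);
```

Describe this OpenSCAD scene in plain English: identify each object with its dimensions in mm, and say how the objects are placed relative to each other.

A is a four-legged stool. The seat is a 293×332×31 mm slab whose top surface is at z = 380 mm; four round legs, each 26 mm in diameter, run from the floor (z = 0) to the underside of the seat, each leg's axis is inset half a diameter from the nearest pair of seat edges (so the leg's bounding box is flush with the corner).

B is a rectangular beam 1196 mm long (x), 144 mm deep (y), 78 mm thick (z).

The beam spans the tops of two stools placed 610 mm apart, resting at z = 380 mm.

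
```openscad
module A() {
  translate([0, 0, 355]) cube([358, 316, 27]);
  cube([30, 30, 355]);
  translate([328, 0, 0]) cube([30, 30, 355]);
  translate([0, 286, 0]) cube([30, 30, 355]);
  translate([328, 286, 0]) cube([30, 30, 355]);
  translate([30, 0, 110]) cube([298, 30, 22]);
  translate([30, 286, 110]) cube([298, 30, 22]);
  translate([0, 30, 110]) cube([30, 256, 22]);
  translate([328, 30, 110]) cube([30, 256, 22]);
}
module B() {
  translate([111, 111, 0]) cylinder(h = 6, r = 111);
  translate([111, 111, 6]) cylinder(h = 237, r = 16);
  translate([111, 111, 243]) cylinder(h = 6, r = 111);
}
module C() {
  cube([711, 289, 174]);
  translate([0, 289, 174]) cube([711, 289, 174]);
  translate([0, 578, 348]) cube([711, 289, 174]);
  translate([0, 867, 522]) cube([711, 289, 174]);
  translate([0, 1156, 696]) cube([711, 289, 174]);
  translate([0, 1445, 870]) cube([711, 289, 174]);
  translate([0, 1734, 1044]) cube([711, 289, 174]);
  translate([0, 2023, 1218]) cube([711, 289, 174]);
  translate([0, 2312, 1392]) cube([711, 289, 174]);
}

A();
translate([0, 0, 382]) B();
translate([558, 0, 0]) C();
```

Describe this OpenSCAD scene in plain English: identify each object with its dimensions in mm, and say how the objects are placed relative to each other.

A is a simple wooden stool: a rectangular seat 358 mm (x) by 316 mm (y), 27 mm thick, top face at z = 382 mm, on four square legs, each 30×30 mm in cross-section. The legs rest on z = 0, each flush with a corner of the seat. Four stretchers, 30 mm wide and 22 mm tall, connect adjacent legs with their undersides at z = 110 mm, each running between the inner faces of the legs it joins and aligned with the legs' outer faces on the other axis.

B is a spool: two coaxial disc flanges of radius 111 mm and thickness 6 mm, joined by a core cylinder of radius 16 mm and height 237 mm. The lower flange rests on z = 0 and the three cylinders share a vertical axis.

C is a run of 9 identical solid stair steps. Each tread is 711×289 mm and each step block is 174 mm high. Step 1 rests on the floor; step k is offset from step 1 by (k−1)×289 mm in y and (k−1)×174 mm in z.

The spool is on top of the stool. The staircase is on the floor beside the stool on its +x side.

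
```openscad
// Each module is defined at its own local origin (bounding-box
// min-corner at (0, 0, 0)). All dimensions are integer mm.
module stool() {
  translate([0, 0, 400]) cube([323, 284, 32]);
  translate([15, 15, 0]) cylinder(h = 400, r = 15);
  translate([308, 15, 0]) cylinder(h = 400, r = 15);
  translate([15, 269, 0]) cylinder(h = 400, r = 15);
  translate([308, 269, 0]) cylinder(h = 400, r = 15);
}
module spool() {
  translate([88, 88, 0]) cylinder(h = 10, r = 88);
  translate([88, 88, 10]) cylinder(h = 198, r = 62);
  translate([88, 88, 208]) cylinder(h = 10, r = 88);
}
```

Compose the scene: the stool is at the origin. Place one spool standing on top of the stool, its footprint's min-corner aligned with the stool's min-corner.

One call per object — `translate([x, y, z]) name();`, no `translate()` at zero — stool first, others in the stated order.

stool();
translate([0, 0, 432]) spool();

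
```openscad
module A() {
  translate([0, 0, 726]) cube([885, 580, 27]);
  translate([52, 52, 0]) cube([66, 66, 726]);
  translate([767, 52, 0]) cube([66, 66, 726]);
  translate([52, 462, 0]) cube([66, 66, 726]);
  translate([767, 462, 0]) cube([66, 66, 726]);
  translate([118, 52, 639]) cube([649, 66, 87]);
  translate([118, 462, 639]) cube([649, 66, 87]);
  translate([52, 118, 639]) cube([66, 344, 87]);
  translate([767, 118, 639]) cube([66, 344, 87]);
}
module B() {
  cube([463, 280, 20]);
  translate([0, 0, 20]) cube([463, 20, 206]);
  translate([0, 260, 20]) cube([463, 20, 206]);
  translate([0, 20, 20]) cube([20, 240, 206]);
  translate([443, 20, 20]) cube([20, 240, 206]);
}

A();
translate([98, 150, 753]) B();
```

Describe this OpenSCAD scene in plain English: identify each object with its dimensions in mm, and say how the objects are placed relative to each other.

A is a rectangular dining table. The top is 885×580×27 mm with its upper surface at z = 753 mm. It stands on four 66×66 mm square legs, each inset 52 mm from the nearest pair of top edges, running from the floor to the underside of the top. Four apron rails, 66 mm thick and 87 mm tall, run between adjacent legs with their top edges flush with the underside of the top and their outer faces flush with the legs' outer faces.

B is an open-topped rectangular box: outside dimensions 463×280×226 mm, with a uniform wall and base thickness of 20 mm. The base is a full 463×280 slab on the floor; four walls sit on top of the base. The front and back walls (the −y and +y sides) span the full width; the two side walls fit between them.

The open box is on top of the table.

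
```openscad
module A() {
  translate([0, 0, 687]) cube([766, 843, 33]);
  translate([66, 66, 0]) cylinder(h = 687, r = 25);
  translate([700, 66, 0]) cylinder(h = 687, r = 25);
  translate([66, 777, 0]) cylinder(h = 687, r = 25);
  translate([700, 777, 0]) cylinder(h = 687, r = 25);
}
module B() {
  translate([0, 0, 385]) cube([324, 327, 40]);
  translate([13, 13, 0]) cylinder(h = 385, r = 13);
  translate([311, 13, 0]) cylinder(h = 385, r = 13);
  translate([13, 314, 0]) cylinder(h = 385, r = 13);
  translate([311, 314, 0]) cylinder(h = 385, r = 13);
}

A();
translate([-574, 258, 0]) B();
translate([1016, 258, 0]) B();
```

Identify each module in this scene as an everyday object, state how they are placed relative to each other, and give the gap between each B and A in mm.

Each stool's nearest face is 250 mm from the table's bounding box.

A is a table. B is a stool. Two stools sit around the table at the −x, +x sides. The gap between each stool and the table is 250 mm.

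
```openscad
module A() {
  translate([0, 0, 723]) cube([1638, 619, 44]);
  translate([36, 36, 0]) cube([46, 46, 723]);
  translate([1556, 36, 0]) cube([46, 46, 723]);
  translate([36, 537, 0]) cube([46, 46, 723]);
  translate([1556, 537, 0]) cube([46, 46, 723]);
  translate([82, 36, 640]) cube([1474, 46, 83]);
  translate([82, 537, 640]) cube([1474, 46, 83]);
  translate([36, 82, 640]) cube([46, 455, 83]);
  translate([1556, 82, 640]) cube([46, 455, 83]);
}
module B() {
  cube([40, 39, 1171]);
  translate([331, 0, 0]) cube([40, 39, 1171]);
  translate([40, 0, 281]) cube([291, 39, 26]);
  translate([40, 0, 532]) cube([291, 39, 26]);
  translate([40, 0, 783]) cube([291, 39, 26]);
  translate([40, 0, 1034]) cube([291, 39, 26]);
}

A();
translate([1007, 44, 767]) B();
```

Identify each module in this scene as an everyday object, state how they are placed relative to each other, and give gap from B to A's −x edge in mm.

A is a table. B is a ladder. The ladder is on top of the table. The gap from the ladder to the table's −x edge is 1007 mm.

The ladder's min-x is at 1007; the table's min-x is 0; gap = 1007 mm.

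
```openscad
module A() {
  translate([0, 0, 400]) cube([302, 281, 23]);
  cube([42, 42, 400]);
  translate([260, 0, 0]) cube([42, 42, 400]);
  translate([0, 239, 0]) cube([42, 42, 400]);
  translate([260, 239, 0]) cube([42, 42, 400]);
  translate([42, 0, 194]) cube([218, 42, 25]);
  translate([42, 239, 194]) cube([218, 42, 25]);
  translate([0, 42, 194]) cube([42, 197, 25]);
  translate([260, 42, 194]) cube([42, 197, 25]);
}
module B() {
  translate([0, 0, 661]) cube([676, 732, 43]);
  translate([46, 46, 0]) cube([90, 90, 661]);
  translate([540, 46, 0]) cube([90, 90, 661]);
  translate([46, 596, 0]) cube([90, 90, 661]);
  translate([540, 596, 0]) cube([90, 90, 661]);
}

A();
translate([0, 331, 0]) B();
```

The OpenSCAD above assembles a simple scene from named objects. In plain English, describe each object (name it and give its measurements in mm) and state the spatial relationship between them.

A is a simple wooden stool: a rectangular seat 302 mm (x) by 281 mm (y), 23 mm thick, top face at z = 423 mm, on four square legs, each 42×42 mm in cross-section. The legs rest on z = 0, each flush with a corner of the seat. Four stretchers, 42 mm wide and 25 mm tall, connect adjacent legs with their undersides at z = 194 mm, each running between the inner faces of the legs it joins and aligned with the legs' outer faces on the other axis.

B is a table: top 676 mm (x) × 732 mm (y), 43 mm thick, upper face at z = 704 mm, on four 90×90 mm square legs, each inset 46 mm from the nearest pair of top edges, running from z = 0 to the bottom of the top.

The table is on the floor beside the stool on its +y side.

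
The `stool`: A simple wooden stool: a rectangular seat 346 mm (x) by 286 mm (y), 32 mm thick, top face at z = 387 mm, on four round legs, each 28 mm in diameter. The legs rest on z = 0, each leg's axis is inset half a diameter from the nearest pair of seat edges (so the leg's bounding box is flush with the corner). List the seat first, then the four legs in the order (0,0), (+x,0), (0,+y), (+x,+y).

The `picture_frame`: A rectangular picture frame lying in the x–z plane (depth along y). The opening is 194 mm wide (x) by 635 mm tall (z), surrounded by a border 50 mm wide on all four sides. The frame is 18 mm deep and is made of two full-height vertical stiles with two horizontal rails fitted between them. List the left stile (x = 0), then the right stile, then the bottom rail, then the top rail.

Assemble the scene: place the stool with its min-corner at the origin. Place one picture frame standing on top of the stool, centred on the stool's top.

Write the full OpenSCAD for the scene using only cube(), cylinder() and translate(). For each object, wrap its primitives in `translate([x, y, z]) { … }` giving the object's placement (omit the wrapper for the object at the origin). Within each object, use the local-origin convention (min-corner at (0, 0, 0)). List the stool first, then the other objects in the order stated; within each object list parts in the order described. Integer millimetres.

translate([0, 0, 355]) cube([346, 286, 32]);
translate([14, 14, 0]) cylinder(h = 355, r = 14);
translate([332, 14, 0]) cylinder(h = 355, r = 14);
translate([14, 272, 0]) cylinder(h = 355, r = 14);
translate([332, 272, 0]) cylinder(h = 355, r = 14);
translate([26, 134, 387]) {
  cube([50, 18, 735]);
  translate([244, 0, 0]) cube([50, 18, 735]);
  translate([50, 0, 0]) cube([194, 18, 50]);
  translate([50, 0, 685]) cube([194, 18, 50]);
}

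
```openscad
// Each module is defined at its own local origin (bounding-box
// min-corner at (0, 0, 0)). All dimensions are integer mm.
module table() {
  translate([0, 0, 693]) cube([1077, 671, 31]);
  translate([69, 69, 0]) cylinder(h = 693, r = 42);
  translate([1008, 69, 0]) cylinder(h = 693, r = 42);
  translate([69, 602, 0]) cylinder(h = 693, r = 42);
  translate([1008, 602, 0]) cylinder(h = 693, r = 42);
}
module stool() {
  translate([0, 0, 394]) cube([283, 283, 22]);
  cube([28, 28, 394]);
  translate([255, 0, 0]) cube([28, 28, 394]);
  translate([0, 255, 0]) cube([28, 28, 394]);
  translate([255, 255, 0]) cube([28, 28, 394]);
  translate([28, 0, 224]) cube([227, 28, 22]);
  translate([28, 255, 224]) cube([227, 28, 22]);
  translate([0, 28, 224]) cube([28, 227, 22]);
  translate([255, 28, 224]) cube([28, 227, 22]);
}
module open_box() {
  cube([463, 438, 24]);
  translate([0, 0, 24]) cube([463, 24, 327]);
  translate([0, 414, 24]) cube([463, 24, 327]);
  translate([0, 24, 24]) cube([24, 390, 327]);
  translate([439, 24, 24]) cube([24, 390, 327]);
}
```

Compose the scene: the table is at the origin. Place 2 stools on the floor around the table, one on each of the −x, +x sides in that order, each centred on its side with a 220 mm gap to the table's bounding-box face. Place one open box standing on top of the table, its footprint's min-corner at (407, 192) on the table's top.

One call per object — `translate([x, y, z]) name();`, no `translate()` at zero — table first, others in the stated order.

table();
translate([-503, 194, 0]) stool();
translate([1297, 194, 0]) stool();
translate([407, 192, 724]) open_box();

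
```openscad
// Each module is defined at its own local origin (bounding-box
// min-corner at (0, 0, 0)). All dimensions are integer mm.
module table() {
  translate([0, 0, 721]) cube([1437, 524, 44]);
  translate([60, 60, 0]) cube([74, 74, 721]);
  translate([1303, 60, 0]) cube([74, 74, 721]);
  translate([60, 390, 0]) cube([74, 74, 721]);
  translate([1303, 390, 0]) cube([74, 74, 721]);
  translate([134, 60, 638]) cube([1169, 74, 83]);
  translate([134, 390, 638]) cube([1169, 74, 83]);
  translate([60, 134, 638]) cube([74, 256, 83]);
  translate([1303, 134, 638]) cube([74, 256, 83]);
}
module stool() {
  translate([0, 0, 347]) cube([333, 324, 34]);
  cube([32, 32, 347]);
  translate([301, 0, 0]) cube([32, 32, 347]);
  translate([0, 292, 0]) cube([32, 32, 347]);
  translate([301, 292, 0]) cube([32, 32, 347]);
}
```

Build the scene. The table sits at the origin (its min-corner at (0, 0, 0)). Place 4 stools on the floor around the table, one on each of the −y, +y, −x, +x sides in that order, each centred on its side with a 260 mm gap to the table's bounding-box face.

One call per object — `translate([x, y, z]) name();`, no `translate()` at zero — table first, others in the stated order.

table();
translate([552, -584, 0]) stool();
translate([552, 784, 0]) stool();
translate([-593, 100, 0]) stool();
translate([1697, 100, 0]) stool();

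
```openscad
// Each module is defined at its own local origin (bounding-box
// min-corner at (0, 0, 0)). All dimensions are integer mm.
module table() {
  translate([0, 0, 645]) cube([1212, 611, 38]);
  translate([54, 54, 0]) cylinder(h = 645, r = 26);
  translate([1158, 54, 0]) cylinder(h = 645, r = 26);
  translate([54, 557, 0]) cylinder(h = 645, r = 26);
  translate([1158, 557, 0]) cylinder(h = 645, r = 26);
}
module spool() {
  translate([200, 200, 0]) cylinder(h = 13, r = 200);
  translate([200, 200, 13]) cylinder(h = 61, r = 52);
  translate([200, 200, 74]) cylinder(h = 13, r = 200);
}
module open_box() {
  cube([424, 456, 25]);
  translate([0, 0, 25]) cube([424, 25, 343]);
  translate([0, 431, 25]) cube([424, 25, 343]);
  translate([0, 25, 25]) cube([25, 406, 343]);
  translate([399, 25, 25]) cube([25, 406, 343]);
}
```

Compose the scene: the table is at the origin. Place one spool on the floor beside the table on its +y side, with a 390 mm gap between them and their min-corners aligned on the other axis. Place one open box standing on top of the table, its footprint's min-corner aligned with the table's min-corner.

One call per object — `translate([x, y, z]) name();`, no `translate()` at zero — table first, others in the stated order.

table();
translate([0, 1001, 0]) spool();
translate([0, 0, 683]) open_box();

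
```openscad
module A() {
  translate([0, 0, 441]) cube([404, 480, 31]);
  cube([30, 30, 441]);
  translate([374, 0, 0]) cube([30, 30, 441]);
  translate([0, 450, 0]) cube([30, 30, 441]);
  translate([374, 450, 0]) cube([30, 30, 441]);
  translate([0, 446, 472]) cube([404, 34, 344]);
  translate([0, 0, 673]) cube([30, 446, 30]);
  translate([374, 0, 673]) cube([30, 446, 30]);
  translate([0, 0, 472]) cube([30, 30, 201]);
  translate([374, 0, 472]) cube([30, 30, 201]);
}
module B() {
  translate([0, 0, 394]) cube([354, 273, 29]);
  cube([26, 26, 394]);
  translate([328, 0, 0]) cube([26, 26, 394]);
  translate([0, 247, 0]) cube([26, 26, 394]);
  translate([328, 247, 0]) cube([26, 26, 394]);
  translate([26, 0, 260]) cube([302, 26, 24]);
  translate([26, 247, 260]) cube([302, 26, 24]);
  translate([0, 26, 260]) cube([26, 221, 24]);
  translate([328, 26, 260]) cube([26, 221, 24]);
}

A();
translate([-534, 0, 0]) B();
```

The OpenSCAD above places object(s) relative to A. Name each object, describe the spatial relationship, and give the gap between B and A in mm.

A is a chair. B is a stool. The stool is on the floor beside the chair on its −x side. The gap between the stool and the chair is 180 mm.

The stool's nearest face is 180 mm from the chair's −x face.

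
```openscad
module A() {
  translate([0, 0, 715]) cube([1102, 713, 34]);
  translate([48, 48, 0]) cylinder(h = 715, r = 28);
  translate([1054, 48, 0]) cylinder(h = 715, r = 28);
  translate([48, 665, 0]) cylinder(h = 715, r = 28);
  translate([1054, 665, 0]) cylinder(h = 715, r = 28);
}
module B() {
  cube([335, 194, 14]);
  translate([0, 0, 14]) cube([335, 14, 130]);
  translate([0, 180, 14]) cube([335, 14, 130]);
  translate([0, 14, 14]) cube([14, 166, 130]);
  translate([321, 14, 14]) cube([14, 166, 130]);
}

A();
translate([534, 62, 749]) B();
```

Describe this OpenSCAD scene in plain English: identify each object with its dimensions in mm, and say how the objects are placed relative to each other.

A is a rectangular dining table. The top is 1102×713×34 mm with its upper surface at z = 749 mm. It stands on four round legs of 56 mm diameter, each leg's bounding box inset 20 mm from the nearest pair of top edges, running from the floor to the underside of the top.

B is an open-topped rectangular box: outside dimensions 335×194×144 mm, with a uniform wall and base thickness of 14 mm. The base is a full 335×194 slab on the floor; four walls sit on top of the base. The front and back walls (the −y and +y sides) span the full width; the two side walls fit between them.

The open box is on top of the table.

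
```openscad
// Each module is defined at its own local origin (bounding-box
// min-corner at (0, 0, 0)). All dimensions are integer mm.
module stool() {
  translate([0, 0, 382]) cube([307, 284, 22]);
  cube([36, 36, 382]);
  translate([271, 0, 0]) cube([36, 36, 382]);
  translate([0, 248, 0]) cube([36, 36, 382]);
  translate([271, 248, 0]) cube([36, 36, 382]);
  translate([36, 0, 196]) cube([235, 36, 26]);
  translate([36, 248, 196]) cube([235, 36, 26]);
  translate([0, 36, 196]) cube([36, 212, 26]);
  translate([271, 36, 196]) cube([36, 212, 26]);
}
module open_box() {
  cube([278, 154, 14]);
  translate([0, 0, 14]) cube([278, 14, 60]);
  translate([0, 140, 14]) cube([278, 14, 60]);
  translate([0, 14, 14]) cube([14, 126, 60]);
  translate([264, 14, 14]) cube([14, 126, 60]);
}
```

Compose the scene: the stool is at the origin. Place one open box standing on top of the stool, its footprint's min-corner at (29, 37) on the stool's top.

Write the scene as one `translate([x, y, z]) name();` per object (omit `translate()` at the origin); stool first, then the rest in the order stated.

stool();
translate([29, 37, 404]) open_box();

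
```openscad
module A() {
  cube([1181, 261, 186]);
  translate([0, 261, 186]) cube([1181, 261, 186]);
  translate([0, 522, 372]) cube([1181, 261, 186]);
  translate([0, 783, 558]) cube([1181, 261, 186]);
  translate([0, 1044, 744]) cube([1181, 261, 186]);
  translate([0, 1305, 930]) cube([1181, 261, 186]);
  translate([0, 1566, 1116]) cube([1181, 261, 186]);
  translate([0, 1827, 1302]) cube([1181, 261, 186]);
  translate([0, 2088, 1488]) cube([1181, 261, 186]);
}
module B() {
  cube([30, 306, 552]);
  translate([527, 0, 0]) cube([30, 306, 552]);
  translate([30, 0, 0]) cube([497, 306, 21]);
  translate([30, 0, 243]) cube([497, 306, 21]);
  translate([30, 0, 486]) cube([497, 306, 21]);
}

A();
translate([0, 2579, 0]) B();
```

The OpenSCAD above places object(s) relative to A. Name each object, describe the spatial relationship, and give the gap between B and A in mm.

The bookshelf's nearest face is 230 mm from the staircase's +y face.

A is a staircase. B is a bookshelf. The bookshelf is on the floor beside the staircase on its +y side. The gap between the bookshelf and the staircase is 230 mm.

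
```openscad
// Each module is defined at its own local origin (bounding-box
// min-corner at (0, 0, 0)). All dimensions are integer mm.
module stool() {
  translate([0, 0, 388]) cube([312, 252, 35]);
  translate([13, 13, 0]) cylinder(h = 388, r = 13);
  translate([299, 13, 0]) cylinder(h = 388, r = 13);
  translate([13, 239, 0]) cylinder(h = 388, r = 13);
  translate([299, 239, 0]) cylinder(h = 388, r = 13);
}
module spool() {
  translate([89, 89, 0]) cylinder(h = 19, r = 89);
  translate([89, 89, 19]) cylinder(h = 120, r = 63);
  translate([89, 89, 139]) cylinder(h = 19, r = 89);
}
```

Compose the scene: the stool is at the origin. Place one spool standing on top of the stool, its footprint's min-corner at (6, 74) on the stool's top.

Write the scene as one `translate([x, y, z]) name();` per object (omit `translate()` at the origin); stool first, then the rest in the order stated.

stool();
translate([6, 74, 423]) spool();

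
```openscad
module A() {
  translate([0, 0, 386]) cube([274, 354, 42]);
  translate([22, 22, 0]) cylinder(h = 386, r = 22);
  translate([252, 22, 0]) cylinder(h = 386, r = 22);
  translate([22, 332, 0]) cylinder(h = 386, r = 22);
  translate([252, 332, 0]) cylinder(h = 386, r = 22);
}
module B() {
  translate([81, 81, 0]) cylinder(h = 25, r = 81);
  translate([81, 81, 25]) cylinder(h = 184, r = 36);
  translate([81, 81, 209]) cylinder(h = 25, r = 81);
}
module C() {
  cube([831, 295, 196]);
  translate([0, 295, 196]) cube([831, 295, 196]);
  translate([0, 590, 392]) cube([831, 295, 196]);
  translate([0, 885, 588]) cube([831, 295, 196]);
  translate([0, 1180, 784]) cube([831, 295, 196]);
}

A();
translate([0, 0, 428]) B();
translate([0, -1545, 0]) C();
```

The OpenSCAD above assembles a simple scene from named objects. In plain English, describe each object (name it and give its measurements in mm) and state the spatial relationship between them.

A is a simple wooden stool: a rectangular seat 274 mm (x) by 354 mm (y), 42 mm thick, top face at z = 428 mm, on four round legs, each 44 mm in diameter. The legs rest on z = 0, each leg's axis is inset half a diameter from the nearest pair of seat edges (so the leg's bounding box is flush with the corner).

B is a spool: two coaxial disc flanges of radius 81 mm and thickness 25 mm, joined by a core cylinder of radius 36 mm and height 184 mm. The lower flange rests on z = 0 and the three cylinders share a vertical axis.

C is a straight staircase of 5 solid steps. Each step is 831 mm wide (x), 295 mm deep (y, the going) and 196 mm tall (the rise). The first step rests on the floor; each subsequent step sits one going further in +y and one rise higher in +z, directly behind and above the previous step with no overlap.

The spool is on top of the stool. The staircase is on the floor beside the stool on its −y side.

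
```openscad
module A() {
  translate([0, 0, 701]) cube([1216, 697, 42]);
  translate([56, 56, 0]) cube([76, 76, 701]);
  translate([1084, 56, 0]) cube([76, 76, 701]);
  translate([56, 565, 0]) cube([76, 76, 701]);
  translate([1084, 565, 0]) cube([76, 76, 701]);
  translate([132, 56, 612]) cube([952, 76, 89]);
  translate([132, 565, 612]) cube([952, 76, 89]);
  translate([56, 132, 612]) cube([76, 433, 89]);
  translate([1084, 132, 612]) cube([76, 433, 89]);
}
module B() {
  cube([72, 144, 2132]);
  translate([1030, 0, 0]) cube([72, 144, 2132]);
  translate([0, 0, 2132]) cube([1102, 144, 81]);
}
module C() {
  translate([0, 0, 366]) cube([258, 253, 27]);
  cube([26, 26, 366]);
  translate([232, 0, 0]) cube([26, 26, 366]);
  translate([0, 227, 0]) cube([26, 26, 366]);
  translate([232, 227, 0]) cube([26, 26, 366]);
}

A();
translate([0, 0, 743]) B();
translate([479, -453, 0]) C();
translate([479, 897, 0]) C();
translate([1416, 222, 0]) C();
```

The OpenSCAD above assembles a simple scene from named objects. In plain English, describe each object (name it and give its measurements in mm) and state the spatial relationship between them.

A is a table: top 1216 mm (x) × 697 mm (y), 42 mm thick, upper face at z = 743 mm, on four 76×76 mm square legs, each inset 56 mm from the nearest pair of top edges, running from z = 0 to the bottom of the top. Four apron rails, 76 mm thick and 89 mm tall, run between adjacent legs with their top edges flush with the underside of the top and their outer faces flush with the legs' outer faces.

B is a door frame. The clear opening is 958 mm wide and 2132 mm high. Two 72 mm wide jambs, 144 mm deep, stand either side of the opening from the floor to the top of the opening. A 81 mm thick head sits across the top of both jambs, spanning the full outside width of the frame.

C is a simple wooden stool: a rectangular seat 258 mm (x) by 253 mm (y), 27 mm thick, top face at z = 393 mm, on four square legs, each 26×26 mm in cross-section. The legs rest on z = 0, each flush with a corner of the seat.

The door frame is on top of the table. Three stools sit around the table at the −y, +y, +x sides.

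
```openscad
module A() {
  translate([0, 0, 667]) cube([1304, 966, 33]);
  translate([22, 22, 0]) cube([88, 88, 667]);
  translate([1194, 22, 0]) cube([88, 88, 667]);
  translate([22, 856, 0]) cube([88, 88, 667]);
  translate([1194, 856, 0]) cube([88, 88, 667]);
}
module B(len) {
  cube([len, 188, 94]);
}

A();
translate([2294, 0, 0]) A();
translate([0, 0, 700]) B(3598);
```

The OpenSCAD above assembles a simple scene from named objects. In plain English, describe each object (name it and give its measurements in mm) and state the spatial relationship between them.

A is a table with a 1304×966 mm rectangular top, 33 mm thick, top surface at z = 700 mm, supported by four 88×88 mm square legs, each inset 22 mm from the nearest pair of top edges, running from the floor.

B is a rectangular beam 3598 mm long (x), 188 mm deep (y), 94 mm thick (z).

The beam spans the tops of two tables placed 990 mm apart, resting at z = 700 mm.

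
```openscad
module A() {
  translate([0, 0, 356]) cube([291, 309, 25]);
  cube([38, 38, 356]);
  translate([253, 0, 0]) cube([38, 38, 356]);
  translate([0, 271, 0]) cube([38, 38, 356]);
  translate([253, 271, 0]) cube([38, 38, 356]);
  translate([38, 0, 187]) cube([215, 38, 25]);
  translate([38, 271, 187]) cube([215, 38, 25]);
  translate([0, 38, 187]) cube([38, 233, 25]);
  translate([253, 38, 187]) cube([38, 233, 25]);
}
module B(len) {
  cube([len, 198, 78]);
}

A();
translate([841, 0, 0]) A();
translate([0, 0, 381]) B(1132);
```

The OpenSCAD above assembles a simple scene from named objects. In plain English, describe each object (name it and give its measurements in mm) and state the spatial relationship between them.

A is a four-legged stool. The seat is 291×309 mm, 25 mm thick, top at z = 381 mm. It stands on four square legs, each 38×38 mm in cross-section, from z = 0 to the seat underside, each flush with a corner of the seat. Four stretchers, 38 mm wide and 25 mm tall, connect adjacent legs with their undersides at z = 187 mm, each running between the inner faces of the legs it joins and aligned with the legs' outer faces on the other axis.

B is a rectangular beam 1132 mm long (x), 198 mm deep (y), 78 mm thick (z).

The beam spans the tops of two stools placed 550 mm apart, resting at z = 381 mm.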